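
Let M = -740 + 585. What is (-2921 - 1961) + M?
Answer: -5037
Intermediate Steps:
M = -155
(-2921 - 1961) + M = (-2921 - 1961) - 155 = -4882 - 155 = -5037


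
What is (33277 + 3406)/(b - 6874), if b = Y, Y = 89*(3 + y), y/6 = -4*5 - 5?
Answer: -36683/19957 ≈ -1.8381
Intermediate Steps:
y = -150 (y = 6*(-4*5 - 5) = 6*(-20 - 5) = 6*(-25) = -150)
Y = -13083 (Y = 89*(3 - 150) = 89*(-147) = -13083)
b = -13083
(33277 + 3406)/(b - 6874) = (33277 + 3406)/(-13083 - 6874) = 36683/(-19957) = 36683*(-1/19957) = -36683/19957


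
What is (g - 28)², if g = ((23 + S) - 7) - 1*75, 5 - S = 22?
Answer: 10816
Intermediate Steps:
S = -17 (S = 5 - 1*22 = 5 - 22 = -17)
g = -76 (g = ((23 - 17) - 7) - 1*75 = (6 - 7) - 75 = -1 - 75 = -76)
(g - 28)² = (-76 - 28)² = (-104)² = 10816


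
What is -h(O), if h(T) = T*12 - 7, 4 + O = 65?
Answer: -725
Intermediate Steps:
O = 61 (O = -4 + 65 = 61)
h(T) = -7 + 12*T (h(T) = 12*T - 7 = -7 + 12*T)
-h(O) = -(-7 + 12*61) = -(-7 + 732) = -1*725 = -725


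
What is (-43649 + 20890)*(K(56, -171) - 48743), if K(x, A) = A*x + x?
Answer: 1326007617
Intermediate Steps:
K(x, A) = x + A*x
(-43649 + 20890)*(K(56, -171) - 48743) = (-43649 + 20890)*(56*(1 - 171) - 48743) = -22759*(56*(-170) - 48743) = -22759*(-9520 - 48743) = -22759*(-58263) = 1326007617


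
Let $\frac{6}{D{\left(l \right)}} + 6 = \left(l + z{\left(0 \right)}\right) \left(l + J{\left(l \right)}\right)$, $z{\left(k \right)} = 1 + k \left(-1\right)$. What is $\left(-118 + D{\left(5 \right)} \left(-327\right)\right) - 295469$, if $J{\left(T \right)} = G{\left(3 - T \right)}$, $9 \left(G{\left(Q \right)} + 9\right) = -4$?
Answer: $- \frac{14480820}{49} \approx -2.9553 \cdot 10^{5}$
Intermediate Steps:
$G{\left(Q \right)} = - \frac{85}{9}$ ($G{\left(Q \right)} = -9 + \frac{1}{9} \left(-4\right) = -9 - \frac{4}{9} = - \frac{85}{9}$)
$J{\left(T \right)} = - \frac{85}{9}$
$z{\left(k \right)} = 1 - k$
$D{\left(l \right)} = \frac{6}{-6 + \left(1 + l\right) \left(- \frac{85}{9} + l\right)}$ ($D{\left(l \right)} = \frac{6}{-6 + \left(l + \left(1 - 0\right)\right) \left(l - \frac{85}{9}\right)} = \frac{6}{-6 + \left(l + \left(1 + 0\right)\right) \left(- \frac{85}{9} + l\right)} = \frac{6}{-6 + \left(l + 1\right) \left(- \frac{85}{9} + l\right)} = \frac{6}{-6 + \left(1 + l\right) \left(- \frac{85}{9} + l\right)}$)
$\left(-118 + D{\left(5 \right)} \left(-327\right)\right) - 295469 = \left(-118 + \frac{54}{-139 - 380 + 9 \cdot 5^{2}} \left(-327\right)\right) - 295469 = \left(-118 + \frac{54}{-139 - 380 + 9 \cdot 25} \left(-327\right)\right) - 295469 = \left(-118 + \frac{54}{-139 - 380 + 225} \left(-327\right)\right) - 295469 = \left(-118 + \frac{54}{-294} \left(-327\right)\right) - 295469 = \left(-118 + 54 \left(- \frac{1}{294}\right) \left(-327\right)\right) - 295469 = \left(-118 - - \frac{2943}{49}\right) - 295469 = \left(-118 + \frac{2943}{49}\right) - 295469 = - \frac{2839}{49} - 295469 = - \frac{14480820}{49}$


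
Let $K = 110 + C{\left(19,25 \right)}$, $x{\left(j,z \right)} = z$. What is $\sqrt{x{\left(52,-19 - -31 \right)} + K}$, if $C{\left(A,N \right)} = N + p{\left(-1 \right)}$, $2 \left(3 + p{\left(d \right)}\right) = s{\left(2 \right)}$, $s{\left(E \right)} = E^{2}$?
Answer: $\sqrt{146} \approx 12.083$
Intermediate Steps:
$p{\left(d \right)} = -1$ ($p{\left(d \right)} = -3 + \frac{2^{2}}{2} = -3 + \frac{1}{2} \cdot 4 = -3 + 2 = -1$)
$C{\left(A,N \right)} = -1 + N$ ($C{\left(A,N \right)} = N - 1 = -1 + N$)
$K = 134$ ($K = 110 + \left(-1 + 25\right) = 110 + 24 = 134$)
$\sqrt{x{\left(52,-19 - -31 \right)} + K} = \sqrt{\left(-19 - -31\right) + 134} = \sqrt{\left(-19 + 31\right) + 134} = \sqrt{12 + 134} = \sqrt{146}$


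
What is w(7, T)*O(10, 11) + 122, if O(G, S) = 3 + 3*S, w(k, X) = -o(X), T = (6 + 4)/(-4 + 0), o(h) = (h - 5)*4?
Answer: 1202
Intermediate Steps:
o(h) = -20 + 4*h (o(h) = (-5 + h)*4 = -20 + 4*h)
T = -5/2 (T = 10/(-4) = 10*(-¼) = -5/2 ≈ -2.5000)
w(k, X) = 20 - 4*X (w(k, X) = -(-20 + 4*X) = 20 - 4*X)
w(7, T)*O(10, 11) + 122 = (20 - 4*(-5/2))*(3 + 3*11) + 122 = (20 + 10)*(3 + 33) + 122 = 30*36 + 122 = 1080 + 122 = 1202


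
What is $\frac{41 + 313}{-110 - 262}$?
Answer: $- \frac{59}{62} \approx -0.95161$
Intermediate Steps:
$\frac{41 + 313}{-110 - 262} = \frac{354}{-372} = 354 \left(- \frac{1}{372}\right) = - \frac{59}{62}$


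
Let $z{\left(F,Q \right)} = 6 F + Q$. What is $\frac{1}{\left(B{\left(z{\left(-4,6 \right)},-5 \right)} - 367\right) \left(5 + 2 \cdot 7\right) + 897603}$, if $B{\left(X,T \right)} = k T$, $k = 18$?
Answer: $\frac{1}{888920} \approx 1.125 \cdot 10^{-6}$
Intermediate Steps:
$z{\left(F,Q \right)} = Q + 6 F$
$B{\left(X,T \right)} = 18 T$
$\frac{1}{\left(B{\left(z{\left(-4,6 \right)},-5 \right)} - 367\right) \left(5 + 2 \cdot 7\right) + 897603} = \frac{1}{\left(18 \left(-5\right) - 367\right) \left(5 + 2 \cdot 7\right) + 897603} = \frac{1}{\left(-90 - 367\right) \left(5 + 14\right) + 897603} = \frac{1}{\left(-457\right) 19 + 897603} = \frac{1}{-8683 + 897603} = \frac{1}{888920}$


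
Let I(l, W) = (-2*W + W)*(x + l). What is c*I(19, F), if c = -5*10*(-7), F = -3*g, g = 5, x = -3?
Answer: 84000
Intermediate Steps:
F = -15 (F = -3*5 = -15)
I(l, W) = -W*(-3 + l) (I(l, W) = (-2*W + W)*(-3 + l) = (-W)*(-3 + l) = -W*(-3 + l))
c = 350 (c = -50*(-7) = 350)
c*I(19, F) = 350*(-15*(3 - 1*19)) = 350*(-15*(3 - 19)) = 350*(-15*(-16)) = 350*240 = 84000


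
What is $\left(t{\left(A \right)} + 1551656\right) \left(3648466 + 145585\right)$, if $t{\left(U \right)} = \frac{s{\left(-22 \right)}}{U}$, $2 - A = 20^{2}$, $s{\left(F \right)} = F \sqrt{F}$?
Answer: $5887061998456 + \frac{41734561 i \sqrt{22}}{199} \approx 5.8871 \cdot 10^{12} + 9.8368 \cdot 10^{5} i$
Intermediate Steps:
$s{\left(F \right)} = F^{\frac{3}{2}}$
$A = -398$ ($A = 2 - 20^{2} = 2 - 400 = -398$)
$t{\left(U \right)} = - \frac{22 i \sqrt{22}}{U}$ ($t{\left(U \right)} = \frac{\left(-22\right)^{\frac{3}{2}}}{U} = \frac{\left(-22\right) i \sqrt{22}}{U} = - \frac{22 i \sqrt{22}}{U}$)
$\left(t{\left(A \right)} + 1551656\right) \left(3648466 + 145585\right) = \left(- \frac{22 i \sqrt{22}}{-398} + 1551656\right) \left(3648466 + 145585\right) = \left(\left(-22\right) i \sqrt{22} \left(- \frac{1}{398}\right) + 1551656\right) 3794051 = \left(\frac{11 i \sqrt{22}}{199} + 1551656\right) 3794051 = \left(1551656 + \frac{11 i \sqrt{22}}{199}\right) 3794051 = 5887061998456 + \frac{41734561 i \sqrt{22}}{199}$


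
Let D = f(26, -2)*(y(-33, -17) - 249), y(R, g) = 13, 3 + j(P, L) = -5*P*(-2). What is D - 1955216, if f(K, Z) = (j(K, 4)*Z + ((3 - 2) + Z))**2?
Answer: -64548316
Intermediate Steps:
j(P, L) = -3 + 10*P (j(P, L) = -3 - 5*P*(-2) = -3 + 10*P)
f(K, Z) = (1 + Z + Z*(-3 + 10*K))**2 (f(K, Z) = ((-3 + 10*K)*Z + ((3 - 2) + Z))**2 = (Z*(-3 + 10*K) + (1 + Z))**2 = (1 + Z + Z*(-3 + 10*K))**2)
D = -62593100 (D = (1 - 2 - 2*(-3 + 10*26))**2*(13 - 249) = (1 - 2 - 2*(-3 + 260))**2*(-236) = (1 - 2 - 2*257)**2*(-236) = (1 - 2 - 514)**2*(-236) = (-515)**2*(-236) = 265225*(-236) = -62593100)
D - 1955216 = -62593100 - 1955216 = -64548316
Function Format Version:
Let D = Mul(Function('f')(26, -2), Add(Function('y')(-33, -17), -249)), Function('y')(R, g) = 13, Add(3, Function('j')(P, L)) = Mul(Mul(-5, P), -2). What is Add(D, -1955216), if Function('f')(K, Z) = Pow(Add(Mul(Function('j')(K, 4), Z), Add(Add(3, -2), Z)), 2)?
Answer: -64548316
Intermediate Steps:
Function('j')(P, L) = Add(-3, Mul(10, P)) (Function('j')(P, L) = Add(-3, Mul(Mul(-5, P), -2)) = Add(-3, Mul(10, P)))
Function('f')(K, Z) = Pow(Add(1, Z, Mul(Z, Add(-3, Mul(10, K)))), 2) (Function('f')(K, Z) = Pow(Add(Mul(Add(-3, Mul(10, K)), Z), Add(Add(3, -2), Z)), 2) = Pow(Add(Mul(Z, Add(-3, Mul(10, K))), Add(1, Z)), 2) = Pow(Add(1, Z, Mul(Z, Add(-3, Mul(10, K)))), 2))
D = -62593100 (D = Mul(Pow(Add(1, -2, Mul(-2, Add(-3, Mul(10, 26)))), 2), Add(13, -249)) = Mul(Pow(Add(1, -2, Mul(-2, Add(-3, 260))), 2), -236) = Mul(Pow(Add(1, -2, Mul(-2, 257)), 2), -236) = Mul(Pow(Add(1, -2, -514), 2), -236) = Mul(Pow(-515, 2), -236) = Mul(265225, -236) = -62593100)
Add(D, -1955216) = Add(-62593100, -1955216) = -64548316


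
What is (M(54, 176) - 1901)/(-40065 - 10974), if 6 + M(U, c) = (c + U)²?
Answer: -50993/51039 ≈ -0.99910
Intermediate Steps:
M(U, c) = -6 + (U + c)² (M(U, c) = -6 + (c + U)² = -6 + (U + c)²)
(M(54, 176) - 1901)/(-40065 - 10974) = ((-6 + (54 + 176)²) - 1901)/(-40065 - 10974) = ((-6 + 230²) - 1901)/(-51039) = ((-6 + 52900) - 1901)*(-1/51039) = (52894 - 1901)*(-1/51039) = 50993*(-1/51039) = -50993/51039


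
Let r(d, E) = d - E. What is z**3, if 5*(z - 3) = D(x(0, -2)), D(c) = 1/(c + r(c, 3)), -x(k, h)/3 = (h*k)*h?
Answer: 85184/3375 ≈ 25.240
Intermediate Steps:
x(k, h) = -3*k*h**2 (x(k, h) = -3*h*k*h = -3*k*h**2)
D(c) = 1/(-3 + 2*c) (D(c) = 1/(c + (c - 1*3)) = 1/(c + (c - 3)) = 1/(c + (-3 + c)) = 1/(-3 + 2*c))
z = 44/15 (z = 3 + 1/(5*(-3 + 2*(-3*0*(-2)**2))) = 3 + 1/(5*(-3 + 2*(-3*0*4))) = 3 + 1/(5*(-3 + 2*0)) = 3 + 1/(5*(-3 + 0)) = 3 + (1/5)/(-3) = 3 + (1/5)*(-1/3) = 3 - 1/15 = 44/15 ≈ 2.9333)
z**3 = (44/15)**3 = 85184/3375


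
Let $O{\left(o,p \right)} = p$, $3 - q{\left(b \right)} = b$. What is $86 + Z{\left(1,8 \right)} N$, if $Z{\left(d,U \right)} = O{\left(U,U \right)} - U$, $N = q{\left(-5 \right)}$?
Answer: $86$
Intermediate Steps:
$q{\left(b \right)} = 3 - b$
$N = 8$ ($N = 3 - -5 = 3 + 5 = 8$)
$Z{\left(d,U \right)} = 0$ ($Z{\left(d,U \right)} = U - U = 0$)
$86 + Z{\left(1,8 \right)} N = 86 + 0 \cdot 8 = 86 + 0 = 86$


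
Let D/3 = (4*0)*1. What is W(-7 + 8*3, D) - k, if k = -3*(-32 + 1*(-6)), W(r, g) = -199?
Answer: -313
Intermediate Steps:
D = 0 (D = 3*((4*0)*1) = 3*(0*1) = 3*0 = 0)
k = 114 (k = -3*(-32 - 6) = -3*(-38) = 114)
W(-7 + 8*3, D) - k = -199 - 1*114 = -199 - 114 = -313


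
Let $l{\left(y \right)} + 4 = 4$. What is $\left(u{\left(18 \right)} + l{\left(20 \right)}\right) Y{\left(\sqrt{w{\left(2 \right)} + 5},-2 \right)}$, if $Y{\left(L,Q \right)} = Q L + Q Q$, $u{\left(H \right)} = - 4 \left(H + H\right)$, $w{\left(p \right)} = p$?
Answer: $-576 + 288 \sqrt{7} \approx 185.98$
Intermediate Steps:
$l{\left(y \right)} = 0$ ($l{\left(y \right)} = -4 + 4 = 0$)
$u{\left(H \right)} = - 8 H$ ($u{\left(H \right)} = - 4 \cdot 2 H = - 8 H$)
$Y{\left(L,Q \right)} = Q^{2} + L Q$ ($Y{\left(L,Q \right)} = L Q + Q^{2} = Q^{2} + L Q$)
$\left(u{\left(18 \right)} + l{\left(20 \right)}\right) Y{\left(\sqrt{w{\left(2 \right)} + 5},-2 \right)} = \left(\left(-8\right) 18 + 0\right) \left(- 2 \left(\sqrt{2 + 5} - 2\right)\right) = \left(-144 + 0\right) \left(- 2 \left(\sqrt{7} - 2\right)\right) = - 144 \left(- 2 \left(-2 + \sqrt{7}\right)\right) = - 144 \left(4 - 2 \sqrt{7}\right) = -576 + 288 \sqrt{7}$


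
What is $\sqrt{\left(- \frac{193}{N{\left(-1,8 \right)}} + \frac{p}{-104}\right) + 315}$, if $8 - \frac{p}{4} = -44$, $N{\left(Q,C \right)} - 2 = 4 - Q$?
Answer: $\frac{3 \sqrt{1554}}{7} \approx 16.895$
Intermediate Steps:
$N{\left(Q,C \right)} = 6 - Q$ ($N{\left(Q,C \right)} = 2 - \left(-4 + Q\right) = 6 - Q$)
$p = 208$ ($p = 32 - -176 = 32 + 176 = 208$)
$\sqrt{\left(- \frac{193}{N{\left(-1,8 \right)}} + \frac{p}{-104}\right) + 315} = \sqrt{\left(- \frac{193}{6 - -1} + \frac{208}{-104}\right) + 315} = \sqrt{\left(- \frac{193}{6 + 1} + 208 \left(- \frac{1}{104}\right)\right) + 315} = \sqrt{\left(- \frac{193}{7} - 2\right) + 315} = \sqrt{- \frac{207}{7} + 315} = \sqrt{\frac{1998}{7}} = \frac{3 \sqrt{1554}}{7}$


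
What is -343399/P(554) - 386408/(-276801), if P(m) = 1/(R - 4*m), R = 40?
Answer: 206835734425832/276801 ≈ 7.4724e+8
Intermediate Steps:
P(m) = 1/(40 - 4*m)
-343399/P(554) - 386408/(-276801) = -343399/((-1/(-40 + 4*554))) - 386408/(-276801) = -343399/((-1/(-40 + 2216))) - 386408*(-1/276801) = -343399/((-1/2176)) + 386408/276801 = -343399/((-1*1/2176)) + 386408/276801 = -343399/(-1/2176) + 386408/276801 = -343399*(-2176) + 386408/276801 = 747236224 + 386408/276801 = 206835734425832/276801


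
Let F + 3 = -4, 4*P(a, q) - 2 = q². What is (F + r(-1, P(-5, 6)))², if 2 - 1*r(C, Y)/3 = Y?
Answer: 3481/4 ≈ 870.25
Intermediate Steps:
P(a, q) = ½ + q²/4
r(C, Y) = 6 - 3*Y
F = -7 (F = -3 - 4 = -7)
(F + r(-1, P(-5, 6)))² = (-7 + (6 - 3*(½ + (¼)*6²)))² = (-7 + (6 - 3*(½ + (¼)*36)))² = (-7 + (6 - 3*(½ + 9)))² = (-7 + (6 - 3*19/2))² = (-7 + (6 - 57/2))² = (-7 - 45/2)² = (-59/2)² = 3481/4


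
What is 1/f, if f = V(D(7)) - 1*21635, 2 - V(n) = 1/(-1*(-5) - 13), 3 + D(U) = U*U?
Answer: -8/173063 ≈ -4.6226e-5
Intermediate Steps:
D(U) = -3 + U**2 (D(U) = -3 + U*U = -3 + U**2)
V(n) = 17/8 (V(n) = 2 - 1/(-1*(-5) - 13) = 2 - 1/(5 - 13) = 2 - 1/(-8) = 2 - 1*(-1/8) = 2 + 1/8 = 17/8)
f = -173063/8 (f = 17/8 - 1*21635 = 17/8 - 21635 = -173063/8 ≈ -21633.)
1/f = 1/(-173063/8) = -8/173063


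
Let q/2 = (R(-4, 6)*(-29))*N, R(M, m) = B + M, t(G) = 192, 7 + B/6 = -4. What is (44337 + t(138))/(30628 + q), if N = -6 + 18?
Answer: 44529/79348 ≈ 0.56119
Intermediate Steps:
B = -66 (B = -42 + 6*(-4) = -42 - 24 = -66)
R(M, m) = -66 + M
N = 12
q = 48720 (q = 2*(((-66 - 4)*(-29))*12) = 2*(-70*(-29)*12) = 2*(2030*12) = 2*24360 = 48720)
(44337 + t(138))/(30628 + q) = (44337 + 192)/(30628 + 48720) = 44529/79348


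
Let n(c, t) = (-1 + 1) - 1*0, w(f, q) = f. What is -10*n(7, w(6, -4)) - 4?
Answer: -4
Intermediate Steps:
n(c, t) = 0 (n(c, t) = 0 + 0 = 0)
-10*n(7, w(6, -4)) - 4 = -10*0 - 4 = 0 - 4 = -4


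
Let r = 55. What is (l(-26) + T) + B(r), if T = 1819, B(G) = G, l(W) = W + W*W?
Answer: 2524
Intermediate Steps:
l(W) = W + W**2
(l(-26) + T) + B(r) = (-26*(1 - 26) + 1819) + 55 = (-26*(-25) + 1819) + 55 = (650 + 1819) + 55 = 2469 + 55 = 2524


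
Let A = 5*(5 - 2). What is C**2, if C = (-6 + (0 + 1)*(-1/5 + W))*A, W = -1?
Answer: 11664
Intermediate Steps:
A = 15 (A = 5*3 = 15)
C = -108 (C = (-6 + (0 + 1)*(-1/5 - 1))*15 = (-6 + 1*(-1*1/5 - 1))*15 = (-6 + 1*(-1/5 - 1))*15 = (-6 + 1*(-6/5))*15 = (-6 - 6/5)*15 = -36/5*15 = -108)
C**2 = (-108)**2 = 11664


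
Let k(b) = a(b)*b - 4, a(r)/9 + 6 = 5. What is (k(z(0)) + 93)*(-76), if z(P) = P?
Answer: -6764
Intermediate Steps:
a(r) = -9 (a(r) = -54 + 9*5 = -54 + 45 = -9)
k(b) = -4 - 9*b (k(b) = -9*b - 4 = -4 - 9*b)
(k(z(0)) + 93)*(-76) = ((-4 - 9*0) + 93)*(-76) = ((-4 + 0) + 93)*(-76) = (-4 + 93)*(-76) = 89*(-76) = -6764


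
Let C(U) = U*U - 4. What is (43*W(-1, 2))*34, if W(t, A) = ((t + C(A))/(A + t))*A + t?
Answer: -4386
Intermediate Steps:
C(U) = -4 + U² (C(U) = U² - 4 = -4 + U²)
W(t, A) = t + A*(-4 + t + A²)/(A + t) (W(t, A) = ((t + (-4 + A²))/(A + t))*A + t = ((-4 + t + A²)/(A + t))*A + t = A*(-4 + t + A²)/(A + t) + t = t + A*(-4 + t + A²)/(A + t))
(43*W(-1, 2))*34 = (43*(((-1)² + 2*(-4 + 2²) + 2*2*(-1))/(2 - 1)))*34 = (43*((1 + 2*(-4 + 4) - 4)/1))*34 = (43*(1*(1 + 2*0 - 4)))*34 = (43*(1*(1 + 0 - 4)))*34 = (43*(1*(-3)))*34 = (43*(-3))*34 = -129*34 = -4386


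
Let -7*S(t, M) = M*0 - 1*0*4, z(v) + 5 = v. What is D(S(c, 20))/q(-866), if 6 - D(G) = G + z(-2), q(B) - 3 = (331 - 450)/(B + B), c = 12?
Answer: 22516/5315 ≈ 4.2363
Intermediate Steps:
z(v) = -5 + v
S(t, M) = 0 (S(t, M) = -(M*0 - 1*0*4)/7 = -(0 + 0*4)/7 = -(0 + 0)/7 = -⅐*0 = 0)
q(B) = 3 - 119/(2*B) (q(B) = 3 + (331 - 450)/(B + B) = 3 - 119*1/(2*B) = 3 - 119/(2*B))
D(G) = 13 - G (D(G) = 6 - (G + (-5 - 2)) = 6 - (G - 7) = 6 - (-7 + G) = 6 + (7 - G) = 13 - G)
D(S(c, 20))/q(-866) = (13 - 1*0)/(3 - 119/2/(-866)) = (13 + 0)/(3 - 119/2*(-1/866)) = 13/(3 + 119/1732) = 13/(5315/1732) = 13*(1732/5315) = 22516/5315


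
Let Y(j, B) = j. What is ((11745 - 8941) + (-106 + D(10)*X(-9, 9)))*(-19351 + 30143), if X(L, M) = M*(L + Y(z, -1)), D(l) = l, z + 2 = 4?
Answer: 22317856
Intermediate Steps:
z = 2 (z = -2 + 4 = 2)
X(L, M) = M*(2 + L) (X(L, M) = M*(L + 2) = M*(2 + L))
((11745 - 8941) + (-106 + D(10)*X(-9, 9)))*(-19351 + 30143) = ((11745 - 8941) + (-106 + 10*(9*(2 - 9))))*(-19351 + 30143) = (2804 + (-106 + 10*(9*(-7))))*10792 = (2804 + (-106 + 10*(-63)))*10792 = (2804 + (-106 - 630))*10792 = (2804 - 736)*10792 = 2068*10792 = 22317856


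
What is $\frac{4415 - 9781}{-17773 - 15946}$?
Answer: $\frac{5366}{33719} \approx 0.15914$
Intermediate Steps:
$\frac{4415 - 9781}{-17773 - 15946} = - \frac{5366}{-33719} = \left(-5366\right) \left(- \frac{1}{33719}\right) = \frac{5366}{33719}$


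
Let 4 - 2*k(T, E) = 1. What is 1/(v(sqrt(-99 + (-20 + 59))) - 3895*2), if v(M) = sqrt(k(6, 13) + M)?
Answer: 2/(-15580 + sqrt(2)*sqrt(3 + 4*I*sqrt(15))) ≈ -0.00012841 - 2.9471e-8*I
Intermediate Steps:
k(T, E) = 3/2 (k(T, E) = 2 - 1/2*1 = 2 - 1/2 = 3/2)
v(M) = sqrt(3/2 + M)
1/(v(sqrt(-99 + (-20 + 59))) - 3895*2) = 1/(sqrt(6 + 4*sqrt(-99 + (-20 + 59)))/2 - 3895*2) = 1/(sqrt(6 + 4*sqrt(-99 + 39))/2 - 7790) = 1/(sqrt(6 + 4*sqrt(-60))/2 - 7790) = 1/(sqrt(6 + 4*(2*I*sqrt(15)))/2 - 7790) = 1/(sqrt(6 + 8*I*sqrt(15))/2 - 7790) = 1/(-7790 + sqrt(6 + 8*I*sqrt(15))/2)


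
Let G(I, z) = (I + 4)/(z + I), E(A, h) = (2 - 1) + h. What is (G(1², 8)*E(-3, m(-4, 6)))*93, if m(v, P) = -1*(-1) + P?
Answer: 1240/3 ≈ 413.33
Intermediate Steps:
m(v, P) = 1 + P
E(A, h) = 1 + h
G(I, z) = (4 + I)/(I + z)
(G(1², 8)*E(-3, m(-4, 6)))*93 = (((4 + 1²)/(1² + 8))*(1 + (1 + 6)))*93 = (((4 + 1)/(1 + 8))*(1 + 7))*93 = ((5/9)*8)*93 = (40/9)*93 = 1240/3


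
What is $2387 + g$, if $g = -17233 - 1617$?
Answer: $-16463$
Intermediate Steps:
$g = -18850$
$2387 + g = 2387 - 18850 = -16463$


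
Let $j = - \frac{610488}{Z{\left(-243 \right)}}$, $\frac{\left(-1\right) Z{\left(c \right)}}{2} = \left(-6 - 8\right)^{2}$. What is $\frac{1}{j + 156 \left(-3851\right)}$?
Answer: $- \frac{49}{29360733} \approx -1.6689 \cdot 10^{-6}$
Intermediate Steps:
$Z{\left(c \right)} = -392$ ($Z{\left(c \right)} = - 2 \left(-6 - 8\right)^{2} = - 2 \left(-14\right)^{2} = \left(-2\right) 196 = -392$)
$j = \frac{76311}{49}$ ($j = - \frac{610488}{-392} = \left(-610488\right) \left(- \frac{1}{392}\right) = \frac{76311}{49} \approx 1557.4$)
$\frac{1}{j + 156 \left(-3851\right)} = \frac{1}{\frac{76311}{49} + 156 \left(-3851\right)} = \frac{1}{\frac{76311}{49} - 600756} = \frac{1}{- \frac{29360733}{49}} = - \frac{49}{29360733}$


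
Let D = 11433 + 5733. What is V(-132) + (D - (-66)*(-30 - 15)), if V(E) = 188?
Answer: 14384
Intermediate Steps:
D = 17166
V(-132) + (D - (-66)*(-30 - 15)) = 188 + (17166 - (-66)*(-30 - 15)) = 188 + (17166 - (-66)*(-45)) = 188 + (17166 - 1*2970) = 188 + (17166 - 2970) = 188 + 14196 = 14384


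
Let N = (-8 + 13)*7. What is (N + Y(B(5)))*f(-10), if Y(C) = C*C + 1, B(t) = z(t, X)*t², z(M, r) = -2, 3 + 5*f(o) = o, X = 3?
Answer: -32968/5 ≈ -6593.6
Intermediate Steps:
N = 35 (N = 5*7 = 35)
f(o) = -⅗ + o/5
B(t) = -2*t²
Y(C) = 1 + C² (Y(C) = C² + 1 = 1 + C²)
(N + Y(B(5)))*f(-10) = (35 + (1 + (-2*5²)²))*(-⅗ + (⅕)*(-10)) = (35 + (1 + (-2*25)²))*(-⅗ - 2) = (35 + (1 + (-50)²))*(-13/5) = (35 + (1 + 2500))*(-13/5) = (35 + 2501)*(-13/5) = 2536*(-13/5) = -32968/5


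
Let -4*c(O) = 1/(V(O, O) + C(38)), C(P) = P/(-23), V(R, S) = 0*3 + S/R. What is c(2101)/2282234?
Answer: 23/136934040 ≈ 1.6796e-7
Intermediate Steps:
V(R, S) = S/R (V(R, S) = 0 + S/R = S/R)
C(P) = -P/23 (C(P) = P*(-1/23) = -P/23)
c(O) = 23/60 (c(O) = -1/(4*(O/O - 1/23*38)) = -1/(4*(1 - 38/23)) = -1/(4*(-15/23)) = -1/4*(-23/15) = 23/60)
c(2101)/2282234 = (23/60)/2282234 = (23/60)*(1/2282234) = 23/136934040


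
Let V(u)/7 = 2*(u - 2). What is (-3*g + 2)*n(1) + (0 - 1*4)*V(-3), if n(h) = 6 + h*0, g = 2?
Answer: 256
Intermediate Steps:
V(u) = -28 + 14*u (V(u) = 7*(2*(u - 2)) = 7*(2*(-2 + u)) = 7*(-4 + 2*u) = -28 + 14*u)
n(h) = 6 (n(h) = 6 + 0 = 6)
(-3*g + 2)*n(1) + (0 - 1*4)*V(-3) = (-3*2 + 2)*6 + (0 - 1*4)*(-28 + 14*(-3)) = (-6 + 2)*6 + (0 - 4)*(-28 - 42) = -4*6 - 4*(-70) = -24 + 280 = 256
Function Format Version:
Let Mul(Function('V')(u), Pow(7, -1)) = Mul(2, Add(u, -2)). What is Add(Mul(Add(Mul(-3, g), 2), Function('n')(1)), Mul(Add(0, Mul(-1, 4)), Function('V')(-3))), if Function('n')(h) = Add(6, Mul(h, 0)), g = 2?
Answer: 256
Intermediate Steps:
Function('V')(u) = Add(-28, Mul(14, u)) (Function('V')(u) = Mul(7, Mul(2, Add(u, -2))) = Mul(7, Mul(2, Add(-2, u))) = Mul(7, Add(-4, Mul(2, u))) = Add(-28, Mul(14, u)))
Function('n')(h) = 6 (Function('n')(h) = Add(6, 0) = 6)
Add(Mul(Add(Mul(-3, g), 2), Function('n')(1)), Mul(Add(0, Mul(-1, 4)), Function('V')(-3))) = Add(Mul(Add(Mul(-3, 2), 2), 6), Mul(Add(0, Mul(-1, 4)), Add(-28, Mul(14, -3)))) = Add(Mul(Add(-6, 2), 6), Mul(Add(0, -4), Add(-28, -42))) = Add(Mul(-4, 6), Mul(-4, -70)) = Add(-24, 280) = 256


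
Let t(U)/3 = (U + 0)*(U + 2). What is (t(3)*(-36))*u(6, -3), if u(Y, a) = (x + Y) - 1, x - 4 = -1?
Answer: -12960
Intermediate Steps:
x = 3 (x = 4 - 1 = 3)
u(Y, a) = 2 + Y (u(Y, a) = (3 + Y) - 1 = 2 + Y)
t(U) = 3*U*(2 + U) (t(U) = 3*((U + 0)*(U + 2)) = 3*(U*(2 + U)) = 3*U*(2 + U))
(t(3)*(-36))*u(6, -3) = ((3*3*(2 + 3))*(-36))*(2 + 6) = ((3*3*5)*(-36))*8 = (45*(-36))*8 = -1620*8 = -12960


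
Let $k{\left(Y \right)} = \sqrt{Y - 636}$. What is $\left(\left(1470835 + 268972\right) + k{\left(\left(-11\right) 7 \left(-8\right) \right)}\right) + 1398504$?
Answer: $3138311 + 2 i \sqrt{5} \approx 3.1383 \cdot 10^{6} + 4.4721 i$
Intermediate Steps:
$k{\left(Y \right)} = \sqrt{-636 + Y}$
$\left(\left(1470835 + 268972\right) + k{\left(\left(-11\right) 7 \left(-8\right) \right)}\right) + 1398504 = \left(\left(1470835 + 268972\right) + \sqrt{-636 + \left(-11\right) 7 \left(-8\right)}\right) + 1398504 = \left(1739807 + \sqrt{-636 - -616}\right) + 1398504 = \left(1739807 + \sqrt{-636 + 616}\right) + 1398504 = \left(1739807 + \sqrt{-20}\right) + 1398504 = \left(1739807 + 2 i \sqrt{5}\right) + 1398504 = 3138311 + 2 i \sqrt{5}$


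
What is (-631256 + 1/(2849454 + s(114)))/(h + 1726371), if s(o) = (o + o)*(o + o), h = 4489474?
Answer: -1831550146127/18034888885110 ≈ -0.10156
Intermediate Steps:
s(o) = 4*o**2 (s(o) = (2*o)*(2*o) = 4*o**2)
(-631256 + 1/(2849454 + s(114)))/(h + 1726371) = (-631256 + 1/(2849454 + 4*114**2))/(4489474 + 1726371) = (-631256 + 1/(2849454 + 4*12996))/6215845 = (-631256 + 1/(2849454 + 51984))*(1/6215845) = (-631256 + 1/2901438)*(1/6215845) = -1831550146127/2901438*1/6215845 = -1831550146127/18034888885110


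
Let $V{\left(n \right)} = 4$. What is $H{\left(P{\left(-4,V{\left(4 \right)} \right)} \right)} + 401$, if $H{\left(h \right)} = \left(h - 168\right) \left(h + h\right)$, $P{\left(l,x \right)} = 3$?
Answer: $-589$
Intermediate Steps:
$H{\left(h \right)} = 2 h \left(-168 + h\right)$ ($H{\left(h \right)} = \left(-168 + h\right) 2 h = 2 h \left(-168 + h\right)$)
$H{\left(P{\left(-4,V{\left(4 \right)} \right)} \right)} + 401 = 2 \cdot 3 \left(-168 + 3\right) + 401 = 2 \cdot 3 \left(-165\right) + 401 = -990 + 401 = -589$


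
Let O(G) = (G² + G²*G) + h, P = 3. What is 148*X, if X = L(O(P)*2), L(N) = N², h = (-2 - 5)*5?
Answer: 592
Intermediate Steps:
h = -35 (h = -7*5 = -35)
O(G) = -35 + G² + G³ (O(G) = (G² + G²*G) - 35 = (G² + G³) - 35 = -35 + G² + G³)
X = 4 (X = ((-35 + 3² + 3³)*2)² = ((-35 + 9 + 27)*2)² = (1*2)² = 2² = 4)
148*X = 148*4 = 592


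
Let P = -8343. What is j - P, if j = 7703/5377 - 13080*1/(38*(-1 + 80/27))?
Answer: 2328032602/284981 ≈ 8169.1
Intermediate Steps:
j = -49563881/284981 (j = 7703*(1/5377) - 13080*1/(38*(-1 + 80*(1/27))) = 7703/5377 - 13080*1/(38*(-1 + 80/27)) = 7703/5377 - 13080/((53/27)*38) = 7703/5377 - 13080/2014/27 = 7703/5377 - 13080*27/2014 = 7703/5377 - 176580/1007 = -49563881/284981 ≈ -173.92)
j - P = -49563881/284981 - 1*(-8343) = -49563881/284981 + 8343 = 2328032602/284981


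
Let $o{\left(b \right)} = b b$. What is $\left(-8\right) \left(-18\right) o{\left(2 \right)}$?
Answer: $576$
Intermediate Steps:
$o{\left(b \right)} = b^{2}$
$\left(-8\right) \left(-18\right) o{\left(2 \right)} = \left(-8\right) \left(-18\right) 2^{2} = 144 \cdot 4 = 576$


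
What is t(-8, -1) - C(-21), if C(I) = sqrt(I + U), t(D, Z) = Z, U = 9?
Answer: -1 - 2*I*sqrt(3) ≈ -1.0 - 3.4641*I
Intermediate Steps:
C(I) = sqrt(9 + I) (C(I) = sqrt(I + 9) = sqrt(9 + I))
t(-8, -1) - C(-21) = -1 - sqrt(9 - 21) = -1 - sqrt(-12) = -1 - 2*I*sqrt(3)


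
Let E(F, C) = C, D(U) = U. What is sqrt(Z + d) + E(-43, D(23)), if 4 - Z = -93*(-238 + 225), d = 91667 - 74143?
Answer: 23 + sqrt(16319) ≈ 150.75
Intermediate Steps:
d = 17524
Z = -1205 (Z = 4 - (-93)*(-238 + 225) = 4 - (-93)*(-13) = 4 - 1*1209 = 4 - 1209 = -1205)
sqrt(Z + d) + E(-43, D(23)) = sqrt(-1205 + 17524) + 23 = sqrt(16319) + 23 = 23 + sqrt(16319)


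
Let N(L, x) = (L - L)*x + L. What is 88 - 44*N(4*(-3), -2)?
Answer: 616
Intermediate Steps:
N(L, x) = L (N(L, x) = 0*x + L = 0 + L = L)
88 - 44*N(4*(-3), -2) = 88 - 176*(-3) = 88 - 44*(-12) = 88 + 528 = 616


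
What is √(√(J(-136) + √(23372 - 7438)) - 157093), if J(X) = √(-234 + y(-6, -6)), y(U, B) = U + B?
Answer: √(-157093 + √(√15934 + I*√246)) ≈ 0.0009 + 396.34*I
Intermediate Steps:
y(U, B) = B + U
J(X) = I*√246 (J(X) = √(-234 + (-6 - 6)) = √(-234 - 12) = √(-246) = I*√246)
√(√(J(-136) + √(23372 - 7438)) - 157093) = √(√(I*√246 + √(23372 - 7438)) - 157093) = √(√(I*√246 + √15934) - 157093) = √(√(√15934 + I*√246) - 157093) = √(-157093 + √(√15934 + I*√246))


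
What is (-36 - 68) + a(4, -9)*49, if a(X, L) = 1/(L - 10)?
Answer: -2025/19 ≈ -106.58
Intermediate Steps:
a(X, L) = 1/(-10 + L)
(-36 - 68) + a(4, -9)*49 = (-36 - 68) + 49/(-10 - 9) = -104 + 49/(-19) = -104 - 1/19*49 = -104 - 49/19 = -2025/19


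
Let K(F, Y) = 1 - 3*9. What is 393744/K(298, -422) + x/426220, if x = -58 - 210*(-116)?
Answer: -3227325689/213110 ≈ -15144.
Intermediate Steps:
K(F, Y) = -26 (K(F, Y) = 1 - 27 = -26)
x = 24302 (x = -58 + 24360 = 24302)
393744/K(298, -422) + x/426220 = 393744/(-26) + 24302/426220 = 393744*(-1/26) + 24302*(1/426220) = -15144 + 12151/213110 = -3227325689/213110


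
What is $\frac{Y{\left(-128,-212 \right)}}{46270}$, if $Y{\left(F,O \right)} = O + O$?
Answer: $- \frac{212}{23135} \approx -0.0091636$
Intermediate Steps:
$Y{\left(F,O \right)} = 2 O$
$\frac{Y{\left(-128,-212 \right)}}{46270} = \frac{2 \left(-212\right)}{46270} = \left(-424\right) \frac{1}{46270} = - \frac{212}{23135}$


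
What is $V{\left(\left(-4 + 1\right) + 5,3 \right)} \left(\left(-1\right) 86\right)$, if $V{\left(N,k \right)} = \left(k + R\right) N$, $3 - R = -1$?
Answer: $-1204$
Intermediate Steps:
$R = 4$ ($R = 3 - -1 = 3 + 1 = 4$)
$V{\left(N,k \right)} = N \left(4 + k\right)$ ($V{\left(N,k \right)} = \left(k + 4\right) N = \left(4 + k\right) N = N \left(4 + k\right)$)
$V{\left(\left(-4 + 1\right) + 5,3 \right)} \left(\left(-1\right) 86\right) = \left(\left(-4 + 1\right) + 5\right) \left(4 + 3\right) \left(\left(-1\right) 86\right) = \left(-3 + 5\right) 7 \left(-86\right) = 2 \cdot 7 \left(-86\right) = 14 \left(-86\right) = -1204$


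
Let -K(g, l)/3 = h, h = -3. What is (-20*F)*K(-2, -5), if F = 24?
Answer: -4320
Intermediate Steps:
K(g, l) = 9 (K(g, l) = -3*(-3) = 9)
(-20*F)*K(-2, -5) = -20*24*9 = -480*9 = -4320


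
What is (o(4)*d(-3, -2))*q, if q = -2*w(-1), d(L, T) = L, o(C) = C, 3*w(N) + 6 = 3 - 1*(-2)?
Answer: -8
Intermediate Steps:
w(N) = -⅓ (w(N) = -2 + (3 - 1*(-2))/3 = -2 + (3 + 2)/3 = -2 + (⅓)*5 = -2 + 5/3 = -⅓)
q = ⅔ (q = -2*(-⅓) = ⅔ ≈ 0.66667)
(o(4)*d(-3, -2))*q = (4*(-3))*(⅔) = -12*⅔ = -8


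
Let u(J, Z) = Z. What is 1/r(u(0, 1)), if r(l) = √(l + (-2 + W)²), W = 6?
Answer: √17/17 ≈ 0.24254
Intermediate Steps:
r(l) = √(16 + l) (r(l) = √(l + (-2 + 6)²) = √(l + 4²) = √(l + 16) = √(16 + l))
1/r(u(0, 1)) = 1/(√(16 + 1)) = 1/(√17) = √17/17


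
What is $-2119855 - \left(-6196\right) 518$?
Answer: $1089673$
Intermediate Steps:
$-2119855 - \left(-6196\right) 518 = -2119855 - -3209528 = -2119855 + 3209528 = 1089673$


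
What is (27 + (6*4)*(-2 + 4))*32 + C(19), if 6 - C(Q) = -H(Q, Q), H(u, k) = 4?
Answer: 2410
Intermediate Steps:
C(Q) = 10 (C(Q) = 6 - (-1)*4 = 6 - 1*(-4) = 6 + 4 = 10)
(27 + (6*4)*(-2 + 4))*32 + C(19) = (27 + (6*4)*(-2 + 4))*32 + 10 = (27 + 24*2)*32 + 10 = (27 + 48)*32 + 10 = 75*32 + 10 = 2400 + 10 = 2410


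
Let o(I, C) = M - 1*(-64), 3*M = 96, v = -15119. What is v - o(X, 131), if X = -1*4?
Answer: -15215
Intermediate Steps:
M = 32 (M = (1/3)*96 = 32)
X = -4
o(I, C) = 96 (o(I, C) = 32 - 1*(-64) = 32 + 64 = 96)
v - o(X, 131) = -15119 - 1*96 = -15119 - 96 = -15215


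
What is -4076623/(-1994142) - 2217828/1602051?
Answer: 702764663399/1064905728414 ≈ 0.65993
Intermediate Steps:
-4076623/(-1994142) - 2217828/1602051 = -4076623*(-1/1994142) - 2217828*1/1602051 = 4076623/1994142 - 739276/534017 = 702764663399/1064905728414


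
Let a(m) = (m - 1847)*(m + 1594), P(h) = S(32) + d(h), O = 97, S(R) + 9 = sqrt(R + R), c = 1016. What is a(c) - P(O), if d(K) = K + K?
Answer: -2169103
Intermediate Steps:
S(R) = -9 + sqrt(2)*sqrt(R) (S(R) = -9 + sqrt(R + R) = -9 + sqrt(2*R) = -9 + sqrt(2)*sqrt(R))
d(K) = 2*K
P(h) = -1 + 2*h (P(h) = (-9 + sqrt(2)*sqrt(32)) + 2*h = (-9 + sqrt(2)*(4*sqrt(2))) + 2*h = (-9 + 8) + 2*h = -1 + 2*h)
a(m) = (-1847 + m)*(1594 + m)
a(c) - P(O) = (-2944118 + 1016**2 - 253*1016) - (-1 + 2*97) = (-2944118 + 1032256 - 257048) - (-1 + 194) = -2168910 - 1*193 = -2168910 - 193 = -2169103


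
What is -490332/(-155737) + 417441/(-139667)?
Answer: 3472190427/21751319579 ≈ 0.15963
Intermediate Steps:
-490332/(-155737) + 417441/(-139667) = -490332*(-1/155737) + 417441*(-1/139667) = 490332/155737 - 417441/139667 = 3472190427/21751319579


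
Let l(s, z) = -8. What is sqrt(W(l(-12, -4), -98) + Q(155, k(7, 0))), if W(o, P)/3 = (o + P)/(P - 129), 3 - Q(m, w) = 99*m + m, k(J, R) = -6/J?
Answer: I*sqrt(798472727)/227 ≈ 124.48*I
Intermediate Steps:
Q(m, w) = 3 - 100*m (Q(m, w) = 3 - (99*m + m) = 3 - 100*m)
W(o, P) = 3*(P + o)/(-129 + P) (W(o, P) = 3*((o + P)/(P - 129)) = 3*((P + o)/(-129 + P)) = 3*(P + o)/(-129 + P))
sqrt(W(l(-12, -4), -98) + Q(155, k(7, 0))) = sqrt(3*(-98 - 8)/(-129 - 98) + (3 - 100*155)) = sqrt(3*(-106)/(-227) + (3 - 15500)) = sqrt(3*(-1/227)*(-106) - 15497) = sqrt(318/227 - 15497) = sqrt(-3517501/227) = I*sqrt(798472727)/227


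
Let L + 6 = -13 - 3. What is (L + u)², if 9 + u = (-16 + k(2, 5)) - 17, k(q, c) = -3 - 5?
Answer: 5184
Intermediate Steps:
k(q, c) = -8
u = -50 (u = -9 + ((-16 - 8) - 17) = -9 + (-24 - 17) = -9 - 41 = -50)
L = -22 (L = -6 + (-13 - 3) = -6 - 16 = -22)
(L + u)² = (-22 - 50)² = (-72)² = 5184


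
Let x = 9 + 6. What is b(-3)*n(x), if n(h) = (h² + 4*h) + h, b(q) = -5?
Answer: -1500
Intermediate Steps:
x = 15
n(h) = h² + 5*h
b(-3)*n(x) = -75*(5 + 15) = -75*20 = -5*300 = -1500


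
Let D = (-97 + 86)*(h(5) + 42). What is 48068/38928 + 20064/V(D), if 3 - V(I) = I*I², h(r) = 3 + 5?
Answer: 1999523673899/1619161529196 ≈ 1.2349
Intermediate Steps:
h(r) = 8
D = -550 (D = (-97 + 86)*(8 + 42) = -11*50 = -550)
V(I) = 3 - I³ (V(I) = 3 - I*I² = 3 - I³)
48068/38928 + 20064/V(D) = 48068/38928 + 20064/(3 - 1*(-550)³) = 48068*(1/38928) + 20064/(3 - 1*(-166375000)) = 12017/9732 + 20064/(3 + 166375000) = 12017/9732 + 20064/166375003 = 1999523673899/1619161529196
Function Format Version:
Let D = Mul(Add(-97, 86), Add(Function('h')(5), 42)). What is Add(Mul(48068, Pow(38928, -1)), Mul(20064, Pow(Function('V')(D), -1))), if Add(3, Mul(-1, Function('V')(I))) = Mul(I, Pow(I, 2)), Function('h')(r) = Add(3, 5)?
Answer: Rational(1999523673899, 1619161529196) ≈ 1.2349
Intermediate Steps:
Function('h')(r) = 8
D = -550 (D = Mul(Add(-97, 86), Add(8, 42)) = Mul(-11, 50) = -550)
Function('V')(I) = Add(3, Mul(-1, Pow(I, 3))) (Function('V')(I) = Add(3, Mul(-1, Mul(I, Pow(I, 2)))) = Add(3, Mul(-1, Pow(I, 3))))
Add(Mul(48068, Pow(38928, -1)), Mul(20064, Pow(Function('V')(D), -1))) = Add(Mul(48068, Pow(38928, -1)), Mul(20064, Pow(Add(3, Mul(-1, Pow(-550, 3))), -1))) = Add(Mul(48068, Rational(1, 38928)), Mul(20064, Pow(Add(3, Mul(-1, -166375000)), -1))) = Add(Rational(12017, 9732), Mul(20064, Pow(Add(3, 166375000), -1))) = Add(Rational(12017, 9732), Mul(20064, Pow(166375003, -1))) = Add(Rational(12017, 9732), Mul(20064, Rational(1, 166375003))) = Add(Rational(12017, 9732), Rational(20064, 166375003)) = Rational(1999523673899, 1619161529196)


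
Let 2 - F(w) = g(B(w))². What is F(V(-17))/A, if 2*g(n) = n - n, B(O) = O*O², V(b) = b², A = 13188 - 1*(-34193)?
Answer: 2/47381 ≈ 4.2211e-5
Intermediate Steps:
A = 47381 (A = 13188 + 34193 = 47381)
B(O) = O³
g(n) = 0 (g(n) = (n - n)/2 = (½)*0 = 0)
F(w) = 2 (F(w) = 2 - 1*0² = 2 - 1*0 = 2 + 0 = 2)
F(V(-17))/A = 2/47381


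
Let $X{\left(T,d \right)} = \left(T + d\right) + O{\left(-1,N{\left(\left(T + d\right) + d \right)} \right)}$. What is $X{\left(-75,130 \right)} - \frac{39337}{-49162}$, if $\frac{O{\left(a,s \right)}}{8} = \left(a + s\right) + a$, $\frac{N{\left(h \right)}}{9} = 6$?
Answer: $\frac{23194639}{49162} \approx 471.8$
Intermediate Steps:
$N{\left(h \right)} = 54$ ($N{\left(h \right)} = 9 \cdot 6 = 54$)
$O{\left(a,s \right)} = 8 s + 16 a$ ($O{\left(a,s \right)} = 8 \left(\left(a + s\right) + a\right) = 8 \left(s + 2 a\right) = 8 s + 16 a$)
$X{\left(T,d \right)} = 416 + T + d$ ($X{\left(T,d \right)} = \left(T + d\right) + \left(8 \cdot 54 + 16 \left(-1\right)\right) = \left(T + d\right) + \left(432 - 16\right) = \left(T + d\right) + 416 = 416 + T + d$)
$X{\left(-75,130 \right)} - \frac{39337}{-49162} = \left(416 - 75 + 130\right) - \frac{39337}{-49162} = 471 - - \frac{39337}{49162} = 471 + \frac{39337}{49162} = \frac{23194639}{49162}$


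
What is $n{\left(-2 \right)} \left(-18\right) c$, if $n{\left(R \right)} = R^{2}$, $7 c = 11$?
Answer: $- \frac{792}{7} \approx -113.14$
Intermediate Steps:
$c = \frac{11}{7}$ ($c = \frac{1}{7} \cdot 11 = \frac{11}{7} \approx 1.5714$)
$n{\left(-2 \right)} \left(-18\right) c = \left(-2\right)^{2} \left(-18\right) \frac{11}{7} = 4 \left(-18\right) \frac{11}{7} = \left(-72\right) \frac{11}{7} = - \frac{792}{7}$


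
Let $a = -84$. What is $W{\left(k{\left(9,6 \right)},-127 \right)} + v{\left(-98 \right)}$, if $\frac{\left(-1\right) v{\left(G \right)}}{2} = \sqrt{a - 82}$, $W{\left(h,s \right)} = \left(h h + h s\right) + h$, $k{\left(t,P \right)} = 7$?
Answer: $-833 - 2 i \sqrt{166} \approx -833.0 - 25.768 i$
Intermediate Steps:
$W{\left(h,s \right)} = h + h^{2} + h s$ ($W{\left(h,s \right)} = \left(h^{2} + h s\right) + h = h + h^{2} + h s$)
$v{\left(G \right)} = - 2 i \sqrt{166}$ ($v{\left(G \right)} = - 2 \sqrt{-84 - 82} = - 2 \sqrt{-166} = - 2 i \sqrt{166}$)
$W{\left(k{\left(9,6 \right)},-127 \right)} + v{\left(-98 \right)} = 7 \left(1 + 7 - 127\right) - 2 i \sqrt{166} = 7 \left(-119\right) - 2 i \sqrt{166} = -833 - 2 i \sqrt{166}$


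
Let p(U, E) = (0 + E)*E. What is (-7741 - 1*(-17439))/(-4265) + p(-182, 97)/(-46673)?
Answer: -492764139/199060345 ≈ -2.4755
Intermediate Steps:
p(U, E) = E**2 (p(U, E) = E*E = E**2)
(-7741 - 1*(-17439))/(-4265) + p(-182, 97)/(-46673) = (-7741 - 1*(-17439))/(-4265) + 97**2/(-46673) = (-7741 + 17439)*(-1/4265) + 9409*(-1/46673) = 9698*(-1/4265) - 9409/46673 = -9698/4265 - 9409/46673 = -492764139/199060345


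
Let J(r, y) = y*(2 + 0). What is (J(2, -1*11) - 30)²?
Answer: 2704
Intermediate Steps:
J(r, y) = 2*y (J(r, y) = y*2 = 2*y)
(J(2, -1*11) - 30)² = (2*(-1*11) - 30)² = (2*(-11) - 30)² = (-22 - 30)² = (-52)² = 2704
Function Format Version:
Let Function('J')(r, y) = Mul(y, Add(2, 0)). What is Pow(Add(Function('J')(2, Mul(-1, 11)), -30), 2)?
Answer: 2704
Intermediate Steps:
Function('J')(r, y) = Mul(2, y) (Function('J')(r, y) = Mul(y, 2) = Mul(2, y))
Pow(Add(Function('J')(2, Mul(-1, 11)), -30), 2) = Pow(Add(Mul(2, Mul(-1, 11)), -30), 2) = Pow(Add(Mul(2, -11), -30), 2) = Pow(Add(-22, -30), 2) = Pow(-52, 2) = 2704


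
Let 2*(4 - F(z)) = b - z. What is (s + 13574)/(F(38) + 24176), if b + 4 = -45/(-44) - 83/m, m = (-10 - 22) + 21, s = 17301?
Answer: 143000/112069 ≈ 1.2760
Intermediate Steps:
m = -11 (m = -32 + 21 = -11)
b = 201/44 (b = -4 + (-45/(-44) - 83/(-11)) = -4 + (-45*(-1/44) - 83*(-1/11)) = -4 + (45/44 + 83/11) = -4 + 377/44 = 201/44 ≈ 4.5682)
F(z) = 151/88 + z/2 (F(z) = 4 - (201/44 - z)/2 = 4 + (-201/88 + z/2) = 151/88 + z/2)
(s + 13574)/(F(38) + 24176) = (17301 + 13574)/((151/88 + (½)*38) + 24176) = 30875/((151/88 + 19) + 24176) = 30875/(1823/88 + 24176) = 30875/(2129311/88) = 30875*(88/2129311) = 143000/112069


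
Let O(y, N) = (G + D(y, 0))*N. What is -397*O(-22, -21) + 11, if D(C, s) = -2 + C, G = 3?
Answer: -175066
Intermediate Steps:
O(y, N) = N*(1 + y) (O(y, N) = (3 + (-2 + y))*N = (1 + y)*N = N*(1 + y))
-397*O(-22, -21) + 11 = -(-8337)*(1 - 22) + 11 = -(-8337)*(-21) + 11 = -397*441 + 11 = -175077 + 11 = -175066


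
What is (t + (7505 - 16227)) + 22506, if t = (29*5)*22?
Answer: 16974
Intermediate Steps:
t = 3190 (t = 145*22 = 3190)
(t + (7505 - 16227)) + 22506 = (3190 + (7505 - 16227)) + 22506 = (3190 - 8722) + 22506 = -5532 + 22506 = 16974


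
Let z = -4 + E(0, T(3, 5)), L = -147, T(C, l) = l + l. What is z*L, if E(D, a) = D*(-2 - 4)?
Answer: 588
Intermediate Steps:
T(C, l) = 2*l
E(D, a) = -6*D (E(D, a) = D*(-6) = -6*D)
z = -4 (z = -4 - 6*0 = -4 + 0 = -4)
z*L = -4*(-147) = 588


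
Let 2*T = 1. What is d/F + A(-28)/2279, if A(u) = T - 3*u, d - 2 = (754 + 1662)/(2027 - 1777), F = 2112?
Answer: 4271797/100276000 ≈ 0.042600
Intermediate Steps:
T = 1/2 (T = (1/2)*1 = 1/2 ≈ 0.50000)
d = 1458/125 (d = 2 + (754 + 1662)/(2027 - 1777) = 2 + 2416/250 = 2 + 2416*(1/250) = 2 + 1208/125 = 1458/125 ≈ 11.664)
A(u) = 1/2 - 3*u
d/F + A(-28)/2279 = (1458/125)/2112 + (1/2 - 3*(-28))/2279 = (1458/125)*(1/2112) + (1/2 + 84)*(1/2279) = 243/44000 + (169/2)*(1/2279) = 243/44000 + 169/4558 = 4271797/100276000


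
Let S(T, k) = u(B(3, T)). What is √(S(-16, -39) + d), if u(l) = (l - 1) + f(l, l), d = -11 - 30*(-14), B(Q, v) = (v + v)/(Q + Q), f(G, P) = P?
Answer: 2*√894/3 ≈ 19.933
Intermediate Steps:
B(Q, v) = v/Q (B(Q, v) = (2*v)/((2*Q)) = (2*v)*(1/(2*Q)) = v/Q)
d = 409 (d = -11 + 420 = 409)
u(l) = -1 + 2*l (u(l) = (l - 1) + l = (-1 + l) + l = -1 + 2*l)
S(T, k) = -1 + 2*T/3 (S(T, k) = -1 + 2*(T/3) = -1 + 2*T/3)
√(S(-16, -39) + d) = √((-1 + (⅔)*(-16)) + 409) = √((-1 - 32/3) + 409) = √(-35/3 + 409) = √(1192/3) = 2*√894/3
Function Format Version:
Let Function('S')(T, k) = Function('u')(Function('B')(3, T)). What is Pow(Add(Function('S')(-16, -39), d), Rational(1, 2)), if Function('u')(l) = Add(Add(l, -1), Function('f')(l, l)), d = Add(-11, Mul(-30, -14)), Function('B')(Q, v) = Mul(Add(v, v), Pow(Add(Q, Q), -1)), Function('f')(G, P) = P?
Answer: Mul(Rational(2, 3), Pow(894, Rational(1, 2))) ≈ 19.933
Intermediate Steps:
Function('B')(Q, v) = Mul(v, Pow(Q, -1)) (Function('B')(Q, v) = Mul(Mul(2, v), Pow(Mul(2, Q), -1)) = Mul(Mul(2, v), Mul(Rational(1, 2), Pow(Q, -1))) = Mul(v, Pow(Q, -1)))
d = 409 (d = Add(-11, 420) = 409)
Function('u')(l) = Add(-1, Mul(2, l)) (Function('u')(l) = Add(Add(l, -1), l) = Add(Add(-1, l), l) = Add(-1, Mul(2, l)))
Function('S')(T, k) = Add(-1, Mul(Rational(2, 3), T)) (Function('S')(T, k) = Add(-1, Mul(2, Mul(T, Pow(3, -1)))) = Add(-1, Mul(2, Mul(T, Rational(1, 3)))) = Add(-1, Mul(2, Mul(Rational(1, 3), T))) = Add(-1, Mul(Rational(2, 3), T)))
Pow(Add(Function('S')(-16, -39), d), Rational(1, 2)) = Pow(Add(Add(-1, Mul(Rational(2, 3), -16)), 409), Rational(1, 2)) = Pow(Add(Add(-1, Rational(-32, 3)), 409), Rational(1, 2)) = Pow(Add(Rational(-35, 3), 409), Rational(1, 2)) = Pow(Rational(1192, 3), Rational(1, 2)) = Mul(Rational(2, 3), Pow(894, Rational(1, 2)))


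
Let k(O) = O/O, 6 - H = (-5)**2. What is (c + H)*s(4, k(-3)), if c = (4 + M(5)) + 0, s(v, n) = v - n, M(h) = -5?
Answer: -60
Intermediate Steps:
H = -19 (H = 6 - 1*(-5)**2 = 6 - 1*25 = 6 - 25 = -19)
k(O) = 1
c = -1 (c = (4 - 5) + 0 = -1 + 0 = -1)
(c + H)*s(4, k(-3)) = (-1 - 19)*(4 - 1*1) = -20*(4 - 1) = -20*3 = -60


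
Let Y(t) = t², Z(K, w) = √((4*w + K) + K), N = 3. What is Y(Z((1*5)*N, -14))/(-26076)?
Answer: 13/13038 ≈ 0.00099709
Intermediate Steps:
Z(K, w) = √(2*K + 4*w) (Z(K, w) = √((K + 4*w) + K) = √(2*K + 4*w))
Y(Z((1*5)*N, -14))/(-26076) = (√(2*((1*5)*3) + 4*(-14)))²/(-26076) = (√(2*(5*3) - 56))²*(-1/26076) = (√(2*15 - 56))²*(-1/26076) = (√(30 - 56))²*(-1/26076) = (√(-26))²*(-1/26076) = (I*√26)²*(-1/26076) = -26*(-1/26076) = 13/13038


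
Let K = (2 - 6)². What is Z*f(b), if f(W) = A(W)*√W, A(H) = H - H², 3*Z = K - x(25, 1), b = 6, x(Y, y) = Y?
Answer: 90*√6 ≈ 220.45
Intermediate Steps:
K = 16 (K = (-4)² = 16)
Z = -3 (Z = (16 - 1*25)/3 = (16 - 25)/3 = (⅓)*(-9) = -3)
f(W) = W^(3/2)*(1 - W) (f(W) = (W*(1 - W))*√W = W^(3/2)*(1 - W))
Z*f(b) = -3*6^(3/2)*(1 - 1*6) = -3*6*√6*(1 - 6) = -3*6*√6*(-5) = -(-90)*√6 = 90*√6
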